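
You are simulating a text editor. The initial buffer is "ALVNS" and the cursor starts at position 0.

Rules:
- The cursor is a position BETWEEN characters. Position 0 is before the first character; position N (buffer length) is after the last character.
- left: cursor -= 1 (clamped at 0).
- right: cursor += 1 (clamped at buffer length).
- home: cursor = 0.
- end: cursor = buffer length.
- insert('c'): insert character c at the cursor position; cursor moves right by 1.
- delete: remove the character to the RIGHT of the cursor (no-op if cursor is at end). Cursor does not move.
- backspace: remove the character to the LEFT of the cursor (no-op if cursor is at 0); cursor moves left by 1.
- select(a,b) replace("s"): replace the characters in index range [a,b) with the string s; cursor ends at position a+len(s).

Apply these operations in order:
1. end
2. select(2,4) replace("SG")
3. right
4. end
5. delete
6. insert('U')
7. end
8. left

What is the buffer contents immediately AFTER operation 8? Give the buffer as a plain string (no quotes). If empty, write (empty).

After op 1 (end): buf='ALVNS' cursor=5
After op 2 (select(2,4) replace("SG")): buf='ALSGS' cursor=4
After op 3 (right): buf='ALSGS' cursor=5
After op 4 (end): buf='ALSGS' cursor=5
After op 5 (delete): buf='ALSGS' cursor=5
After op 6 (insert('U')): buf='ALSGSU' cursor=6
After op 7 (end): buf='ALSGSU' cursor=6
After op 8 (left): buf='ALSGSU' cursor=5

Answer: ALSGSU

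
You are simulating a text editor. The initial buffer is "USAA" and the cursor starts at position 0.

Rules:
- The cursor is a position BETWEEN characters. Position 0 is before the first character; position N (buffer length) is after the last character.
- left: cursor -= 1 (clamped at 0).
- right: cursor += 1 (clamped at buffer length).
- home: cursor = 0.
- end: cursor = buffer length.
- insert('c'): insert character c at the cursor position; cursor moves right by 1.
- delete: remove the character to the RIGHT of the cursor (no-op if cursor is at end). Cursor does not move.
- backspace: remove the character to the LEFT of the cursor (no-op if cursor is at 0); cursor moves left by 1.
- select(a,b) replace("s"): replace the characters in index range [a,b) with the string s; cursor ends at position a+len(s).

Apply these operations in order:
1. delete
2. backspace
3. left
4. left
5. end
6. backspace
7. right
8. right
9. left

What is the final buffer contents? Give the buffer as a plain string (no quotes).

Answer: SA

Derivation:
After op 1 (delete): buf='SAA' cursor=0
After op 2 (backspace): buf='SAA' cursor=0
After op 3 (left): buf='SAA' cursor=0
After op 4 (left): buf='SAA' cursor=0
After op 5 (end): buf='SAA' cursor=3
After op 6 (backspace): buf='SA' cursor=2
After op 7 (right): buf='SA' cursor=2
After op 8 (right): buf='SA' cursor=2
After op 9 (left): buf='SA' cursor=1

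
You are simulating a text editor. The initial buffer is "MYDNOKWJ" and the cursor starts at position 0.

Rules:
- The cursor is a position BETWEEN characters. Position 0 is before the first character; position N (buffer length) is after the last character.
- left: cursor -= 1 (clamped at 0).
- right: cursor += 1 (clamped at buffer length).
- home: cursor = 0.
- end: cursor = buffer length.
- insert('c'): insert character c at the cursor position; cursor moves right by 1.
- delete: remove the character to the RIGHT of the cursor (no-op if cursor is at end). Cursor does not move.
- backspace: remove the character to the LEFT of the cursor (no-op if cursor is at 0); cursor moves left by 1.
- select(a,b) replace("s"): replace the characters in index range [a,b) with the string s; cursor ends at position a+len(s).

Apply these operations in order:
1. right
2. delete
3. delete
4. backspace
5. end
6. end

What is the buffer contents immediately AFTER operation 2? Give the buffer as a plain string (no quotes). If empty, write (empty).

After op 1 (right): buf='MYDNOKWJ' cursor=1
After op 2 (delete): buf='MDNOKWJ' cursor=1

Answer: MDNOKWJ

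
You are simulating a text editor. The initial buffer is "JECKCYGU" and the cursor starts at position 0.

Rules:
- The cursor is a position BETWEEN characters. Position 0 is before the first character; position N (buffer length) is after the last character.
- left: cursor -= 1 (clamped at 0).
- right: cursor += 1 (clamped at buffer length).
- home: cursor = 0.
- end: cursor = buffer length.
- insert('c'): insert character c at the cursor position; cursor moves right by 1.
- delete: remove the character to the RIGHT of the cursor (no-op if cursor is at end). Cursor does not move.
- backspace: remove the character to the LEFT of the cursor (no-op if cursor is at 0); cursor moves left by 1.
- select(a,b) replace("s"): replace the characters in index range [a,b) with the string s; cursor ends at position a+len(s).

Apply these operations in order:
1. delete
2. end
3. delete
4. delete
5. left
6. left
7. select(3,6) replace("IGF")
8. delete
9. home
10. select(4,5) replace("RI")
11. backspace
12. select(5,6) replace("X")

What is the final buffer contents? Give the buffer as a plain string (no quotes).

After op 1 (delete): buf='ECKCYGU' cursor=0
After op 2 (end): buf='ECKCYGU' cursor=7
After op 3 (delete): buf='ECKCYGU' cursor=7
After op 4 (delete): buf='ECKCYGU' cursor=7
After op 5 (left): buf='ECKCYGU' cursor=6
After op 6 (left): buf='ECKCYGU' cursor=5
After op 7 (select(3,6) replace("IGF")): buf='ECKIGFU' cursor=6
After op 8 (delete): buf='ECKIGF' cursor=6
After op 9 (home): buf='ECKIGF' cursor=0
After op 10 (select(4,5) replace("RI")): buf='ECKIRIF' cursor=6
After op 11 (backspace): buf='ECKIRF' cursor=5
After op 12 (select(5,6) replace("X")): buf='ECKIRX' cursor=6

Answer: ECKIRX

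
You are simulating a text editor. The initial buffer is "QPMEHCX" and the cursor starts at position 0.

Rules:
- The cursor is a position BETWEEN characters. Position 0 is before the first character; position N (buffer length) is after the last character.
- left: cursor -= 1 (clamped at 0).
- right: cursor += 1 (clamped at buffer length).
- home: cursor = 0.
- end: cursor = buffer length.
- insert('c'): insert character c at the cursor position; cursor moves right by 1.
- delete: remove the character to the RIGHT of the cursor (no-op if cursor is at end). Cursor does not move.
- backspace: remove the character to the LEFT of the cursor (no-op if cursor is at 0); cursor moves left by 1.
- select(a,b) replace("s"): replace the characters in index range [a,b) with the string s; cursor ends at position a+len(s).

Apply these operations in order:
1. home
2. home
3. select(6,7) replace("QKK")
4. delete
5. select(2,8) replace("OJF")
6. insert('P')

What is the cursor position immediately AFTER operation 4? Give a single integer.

Answer: 9

Derivation:
After op 1 (home): buf='QPMEHCX' cursor=0
After op 2 (home): buf='QPMEHCX' cursor=0
After op 3 (select(6,7) replace("QKK")): buf='QPMEHCQKK' cursor=9
After op 4 (delete): buf='QPMEHCQKK' cursor=9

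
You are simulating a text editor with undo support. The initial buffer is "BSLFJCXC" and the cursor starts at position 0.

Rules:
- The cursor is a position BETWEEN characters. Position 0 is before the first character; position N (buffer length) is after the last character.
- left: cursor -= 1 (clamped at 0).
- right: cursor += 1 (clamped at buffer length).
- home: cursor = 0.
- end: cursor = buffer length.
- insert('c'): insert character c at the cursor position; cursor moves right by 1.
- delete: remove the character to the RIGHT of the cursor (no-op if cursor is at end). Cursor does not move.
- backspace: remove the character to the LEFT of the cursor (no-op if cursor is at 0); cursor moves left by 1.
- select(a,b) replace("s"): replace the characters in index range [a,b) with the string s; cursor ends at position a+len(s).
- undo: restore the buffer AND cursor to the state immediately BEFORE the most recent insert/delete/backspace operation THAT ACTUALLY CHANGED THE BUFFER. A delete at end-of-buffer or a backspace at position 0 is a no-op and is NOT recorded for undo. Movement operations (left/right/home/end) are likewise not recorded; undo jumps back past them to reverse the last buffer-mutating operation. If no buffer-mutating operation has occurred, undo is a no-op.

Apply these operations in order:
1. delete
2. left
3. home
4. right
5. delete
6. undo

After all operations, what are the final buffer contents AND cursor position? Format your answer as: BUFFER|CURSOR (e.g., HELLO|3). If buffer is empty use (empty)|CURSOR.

After op 1 (delete): buf='SLFJCXC' cursor=0
After op 2 (left): buf='SLFJCXC' cursor=0
After op 3 (home): buf='SLFJCXC' cursor=0
After op 4 (right): buf='SLFJCXC' cursor=1
After op 5 (delete): buf='SFJCXC' cursor=1
After op 6 (undo): buf='SLFJCXC' cursor=1

Answer: SLFJCXC|1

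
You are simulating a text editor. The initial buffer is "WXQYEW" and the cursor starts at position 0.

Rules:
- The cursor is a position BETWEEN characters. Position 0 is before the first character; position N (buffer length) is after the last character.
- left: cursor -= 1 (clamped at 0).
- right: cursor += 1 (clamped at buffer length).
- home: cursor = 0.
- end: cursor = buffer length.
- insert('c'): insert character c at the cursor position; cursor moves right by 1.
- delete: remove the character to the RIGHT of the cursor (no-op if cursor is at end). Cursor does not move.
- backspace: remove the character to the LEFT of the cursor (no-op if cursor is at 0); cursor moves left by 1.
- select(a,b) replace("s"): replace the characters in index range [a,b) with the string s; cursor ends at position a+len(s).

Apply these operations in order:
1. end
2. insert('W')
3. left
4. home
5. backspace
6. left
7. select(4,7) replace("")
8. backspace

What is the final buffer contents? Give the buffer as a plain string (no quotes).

After op 1 (end): buf='WXQYEW' cursor=6
After op 2 (insert('W')): buf='WXQYEWW' cursor=7
After op 3 (left): buf='WXQYEWW' cursor=6
After op 4 (home): buf='WXQYEWW' cursor=0
After op 5 (backspace): buf='WXQYEWW' cursor=0
After op 6 (left): buf='WXQYEWW' cursor=0
After op 7 (select(4,7) replace("")): buf='WXQY' cursor=4
After op 8 (backspace): buf='WXQ' cursor=3

Answer: WXQ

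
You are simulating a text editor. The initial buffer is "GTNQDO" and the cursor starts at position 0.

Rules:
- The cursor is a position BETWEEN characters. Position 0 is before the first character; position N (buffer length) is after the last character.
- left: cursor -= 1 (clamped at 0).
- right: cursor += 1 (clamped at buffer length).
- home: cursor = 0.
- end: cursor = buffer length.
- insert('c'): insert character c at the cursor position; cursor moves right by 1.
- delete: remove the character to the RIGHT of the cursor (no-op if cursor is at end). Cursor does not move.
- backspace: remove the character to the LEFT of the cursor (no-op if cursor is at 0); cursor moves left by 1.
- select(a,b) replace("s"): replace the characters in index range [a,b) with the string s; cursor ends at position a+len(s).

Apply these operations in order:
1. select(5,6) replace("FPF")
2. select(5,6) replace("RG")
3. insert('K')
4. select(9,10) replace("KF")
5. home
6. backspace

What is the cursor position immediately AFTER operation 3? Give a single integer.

Answer: 8

Derivation:
After op 1 (select(5,6) replace("FPF")): buf='GTNQDFPF' cursor=8
After op 2 (select(5,6) replace("RG")): buf='GTNQDRGPF' cursor=7
After op 3 (insert('K')): buf='GTNQDRGKPF' cursor=8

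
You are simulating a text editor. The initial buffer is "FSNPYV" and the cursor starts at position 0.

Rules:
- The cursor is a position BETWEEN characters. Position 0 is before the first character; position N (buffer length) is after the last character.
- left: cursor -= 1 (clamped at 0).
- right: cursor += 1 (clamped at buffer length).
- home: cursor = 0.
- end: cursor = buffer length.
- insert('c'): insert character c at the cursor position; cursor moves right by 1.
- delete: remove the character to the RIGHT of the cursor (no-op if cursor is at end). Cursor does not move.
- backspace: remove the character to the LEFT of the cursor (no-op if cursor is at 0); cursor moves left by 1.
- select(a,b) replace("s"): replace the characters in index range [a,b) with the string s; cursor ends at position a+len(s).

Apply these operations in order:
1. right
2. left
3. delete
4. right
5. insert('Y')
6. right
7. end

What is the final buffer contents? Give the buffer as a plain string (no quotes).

Answer: SYNPYV

Derivation:
After op 1 (right): buf='FSNPYV' cursor=1
After op 2 (left): buf='FSNPYV' cursor=0
After op 3 (delete): buf='SNPYV' cursor=0
After op 4 (right): buf='SNPYV' cursor=1
After op 5 (insert('Y')): buf='SYNPYV' cursor=2
After op 6 (right): buf='SYNPYV' cursor=3
After op 7 (end): buf='SYNPYV' cursor=6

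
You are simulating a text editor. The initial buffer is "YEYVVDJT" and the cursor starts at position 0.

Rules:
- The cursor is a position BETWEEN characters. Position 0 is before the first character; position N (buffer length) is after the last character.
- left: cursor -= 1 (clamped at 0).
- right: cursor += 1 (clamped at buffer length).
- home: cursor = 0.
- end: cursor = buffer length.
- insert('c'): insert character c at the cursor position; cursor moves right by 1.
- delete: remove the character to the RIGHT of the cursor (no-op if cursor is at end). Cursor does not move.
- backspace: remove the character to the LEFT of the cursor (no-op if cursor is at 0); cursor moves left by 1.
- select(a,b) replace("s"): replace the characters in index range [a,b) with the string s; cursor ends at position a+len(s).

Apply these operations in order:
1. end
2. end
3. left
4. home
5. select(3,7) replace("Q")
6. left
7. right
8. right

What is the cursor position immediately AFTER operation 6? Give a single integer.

After op 1 (end): buf='YEYVVDJT' cursor=8
After op 2 (end): buf='YEYVVDJT' cursor=8
After op 3 (left): buf='YEYVVDJT' cursor=7
After op 4 (home): buf='YEYVVDJT' cursor=0
After op 5 (select(3,7) replace("Q")): buf='YEYQT' cursor=4
After op 6 (left): buf='YEYQT' cursor=3

Answer: 3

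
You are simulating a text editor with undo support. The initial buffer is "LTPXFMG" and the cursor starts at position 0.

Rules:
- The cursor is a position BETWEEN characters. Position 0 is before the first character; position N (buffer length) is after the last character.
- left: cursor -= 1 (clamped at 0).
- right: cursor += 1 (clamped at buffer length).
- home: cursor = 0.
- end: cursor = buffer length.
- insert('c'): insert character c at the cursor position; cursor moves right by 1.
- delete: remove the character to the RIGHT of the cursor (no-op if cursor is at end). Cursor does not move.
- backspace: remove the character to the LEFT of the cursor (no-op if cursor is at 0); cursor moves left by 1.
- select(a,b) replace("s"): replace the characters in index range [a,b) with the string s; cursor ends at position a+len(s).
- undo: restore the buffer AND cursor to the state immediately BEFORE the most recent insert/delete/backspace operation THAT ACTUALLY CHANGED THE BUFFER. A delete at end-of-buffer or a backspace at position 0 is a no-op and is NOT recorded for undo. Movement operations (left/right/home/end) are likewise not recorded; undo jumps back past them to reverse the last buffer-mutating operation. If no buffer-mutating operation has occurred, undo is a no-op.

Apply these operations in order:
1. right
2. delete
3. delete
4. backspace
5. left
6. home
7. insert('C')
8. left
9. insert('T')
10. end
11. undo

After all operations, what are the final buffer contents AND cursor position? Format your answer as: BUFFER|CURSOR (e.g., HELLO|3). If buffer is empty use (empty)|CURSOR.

After op 1 (right): buf='LTPXFMG' cursor=1
After op 2 (delete): buf='LPXFMG' cursor=1
After op 3 (delete): buf='LXFMG' cursor=1
After op 4 (backspace): buf='XFMG' cursor=0
After op 5 (left): buf='XFMG' cursor=0
After op 6 (home): buf='XFMG' cursor=0
After op 7 (insert('C')): buf='CXFMG' cursor=1
After op 8 (left): buf='CXFMG' cursor=0
After op 9 (insert('T')): buf='TCXFMG' cursor=1
After op 10 (end): buf='TCXFMG' cursor=6
After op 11 (undo): buf='CXFMG' cursor=0

Answer: CXFMG|0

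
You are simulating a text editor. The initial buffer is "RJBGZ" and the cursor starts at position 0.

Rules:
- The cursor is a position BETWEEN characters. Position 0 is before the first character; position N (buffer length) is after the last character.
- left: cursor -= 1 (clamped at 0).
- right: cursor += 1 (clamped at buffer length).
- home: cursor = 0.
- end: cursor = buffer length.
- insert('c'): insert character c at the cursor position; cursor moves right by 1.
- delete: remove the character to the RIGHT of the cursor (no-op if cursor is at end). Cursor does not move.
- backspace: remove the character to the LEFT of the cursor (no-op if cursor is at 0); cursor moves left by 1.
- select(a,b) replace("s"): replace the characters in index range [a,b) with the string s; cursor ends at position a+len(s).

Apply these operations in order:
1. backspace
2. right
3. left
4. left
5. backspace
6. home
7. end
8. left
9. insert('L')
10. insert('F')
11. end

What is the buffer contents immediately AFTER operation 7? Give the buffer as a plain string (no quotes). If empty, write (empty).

After op 1 (backspace): buf='RJBGZ' cursor=0
After op 2 (right): buf='RJBGZ' cursor=1
After op 3 (left): buf='RJBGZ' cursor=0
After op 4 (left): buf='RJBGZ' cursor=0
After op 5 (backspace): buf='RJBGZ' cursor=0
After op 6 (home): buf='RJBGZ' cursor=0
After op 7 (end): buf='RJBGZ' cursor=5

Answer: RJBGZ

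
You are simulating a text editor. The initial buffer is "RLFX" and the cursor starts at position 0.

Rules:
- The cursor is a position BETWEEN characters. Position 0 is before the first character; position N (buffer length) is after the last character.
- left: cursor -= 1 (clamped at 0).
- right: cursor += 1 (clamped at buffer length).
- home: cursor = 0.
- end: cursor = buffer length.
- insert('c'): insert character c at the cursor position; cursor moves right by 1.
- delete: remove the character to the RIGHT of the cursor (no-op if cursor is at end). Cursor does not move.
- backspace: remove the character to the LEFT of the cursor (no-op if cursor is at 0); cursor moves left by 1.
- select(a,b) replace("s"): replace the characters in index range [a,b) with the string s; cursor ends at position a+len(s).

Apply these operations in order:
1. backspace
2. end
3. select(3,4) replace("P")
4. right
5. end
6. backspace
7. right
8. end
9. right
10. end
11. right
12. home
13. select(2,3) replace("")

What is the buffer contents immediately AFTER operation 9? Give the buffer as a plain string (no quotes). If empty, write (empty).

After op 1 (backspace): buf='RLFX' cursor=0
After op 2 (end): buf='RLFX' cursor=4
After op 3 (select(3,4) replace("P")): buf='RLFP' cursor=4
After op 4 (right): buf='RLFP' cursor=4
After op 5 (end): buf='RLFP' cursor=4
After op 6 (backspace): buf='RLF' cursor=3
After op 7 (right): buf='RLF' cursor=3
After op 8 (end): buf='RLF' cursor=3
After op 9 (right): buf='RLF' cursor=3

Answer: RLF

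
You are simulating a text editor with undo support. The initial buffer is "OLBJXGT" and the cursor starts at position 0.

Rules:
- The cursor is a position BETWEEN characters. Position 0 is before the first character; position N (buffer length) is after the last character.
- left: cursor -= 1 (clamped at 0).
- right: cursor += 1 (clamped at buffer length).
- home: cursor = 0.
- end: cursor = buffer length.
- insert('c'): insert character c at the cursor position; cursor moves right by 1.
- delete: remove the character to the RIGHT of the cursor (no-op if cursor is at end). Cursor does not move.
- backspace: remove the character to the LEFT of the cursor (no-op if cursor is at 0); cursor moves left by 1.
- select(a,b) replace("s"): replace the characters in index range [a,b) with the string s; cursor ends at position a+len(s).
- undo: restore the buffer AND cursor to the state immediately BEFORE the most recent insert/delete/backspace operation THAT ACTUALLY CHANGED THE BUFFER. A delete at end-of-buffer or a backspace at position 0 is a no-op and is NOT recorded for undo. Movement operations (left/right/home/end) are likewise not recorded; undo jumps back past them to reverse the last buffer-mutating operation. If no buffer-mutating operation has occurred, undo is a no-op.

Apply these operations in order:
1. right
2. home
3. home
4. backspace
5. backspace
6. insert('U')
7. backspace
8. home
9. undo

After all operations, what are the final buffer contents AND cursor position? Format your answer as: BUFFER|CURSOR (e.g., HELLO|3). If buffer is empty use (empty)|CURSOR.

After op 1 (right): buf='OLBJXGT' cursor=1
After op 2 (home): buf='OLBJXGT' cursor=0
After op 3 (home): buf='OLBJXGT' cursor=0
After op 4 (backspace): buf='OLBJXGT' cursor=0
After op 5 (backspace): buf='OLBJXGT' cursor=0
After op 6 (insert('U')): buf='UOLBJXGT' cursor=1
After op 7 (backspace): buf='OLBJXGT' cursor=0
After op 8 (home): buf='OLBJXGT' cursor=0
After op 9 (undo): buf='UOLBJXGT' cursor=1

Answer: UOLBJXGT|1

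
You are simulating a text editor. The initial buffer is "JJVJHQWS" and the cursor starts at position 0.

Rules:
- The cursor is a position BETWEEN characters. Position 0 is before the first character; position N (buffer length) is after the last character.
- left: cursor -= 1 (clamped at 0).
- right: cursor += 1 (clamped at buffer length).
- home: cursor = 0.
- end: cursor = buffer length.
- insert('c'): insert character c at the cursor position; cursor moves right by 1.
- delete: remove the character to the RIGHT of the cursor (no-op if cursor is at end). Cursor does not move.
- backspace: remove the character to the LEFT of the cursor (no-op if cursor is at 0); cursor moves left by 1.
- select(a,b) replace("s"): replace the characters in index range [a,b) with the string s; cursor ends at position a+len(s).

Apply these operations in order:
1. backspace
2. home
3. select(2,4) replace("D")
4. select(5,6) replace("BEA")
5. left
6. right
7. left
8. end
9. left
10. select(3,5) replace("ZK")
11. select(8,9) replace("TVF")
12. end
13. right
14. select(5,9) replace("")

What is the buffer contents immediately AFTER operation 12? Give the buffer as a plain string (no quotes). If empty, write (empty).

After op 1 (backspace): buf='JJVJHQWS' cursor=0
After op 2 (home): buf='JJVJHQWS' cursor=0
After op 3 (select(2,4) replace("D")): buf='JJDHQWS' cursor=3
After op 4 (select(5,6) replace("BEA")): buf='JJDHQBEAS' cursor=8
After op 5 (left): buf='JJDHQBEAS' cursor=7
After op 6 (right): buf='JJDHQBEAS' cursor=8
After op 7 (left): buf='JJDHQBEAS' cursor=7
After op 8 (end): buf='JJDHQBEAS' cursor=9
After op 9 (left): buf='JJDHQBEAS' cursor=8
After op 10 (select(3,5) replace("ZK")): buf='JJDZKBEAS' cursor=5
After op 11 (select(8,9) replace("TVF")): buf='JJDZKBEATVF' cursor=11
After op 12 (end): buf='JJDZKBEATVF' cursor=11

Answer: JJDZKBEATVF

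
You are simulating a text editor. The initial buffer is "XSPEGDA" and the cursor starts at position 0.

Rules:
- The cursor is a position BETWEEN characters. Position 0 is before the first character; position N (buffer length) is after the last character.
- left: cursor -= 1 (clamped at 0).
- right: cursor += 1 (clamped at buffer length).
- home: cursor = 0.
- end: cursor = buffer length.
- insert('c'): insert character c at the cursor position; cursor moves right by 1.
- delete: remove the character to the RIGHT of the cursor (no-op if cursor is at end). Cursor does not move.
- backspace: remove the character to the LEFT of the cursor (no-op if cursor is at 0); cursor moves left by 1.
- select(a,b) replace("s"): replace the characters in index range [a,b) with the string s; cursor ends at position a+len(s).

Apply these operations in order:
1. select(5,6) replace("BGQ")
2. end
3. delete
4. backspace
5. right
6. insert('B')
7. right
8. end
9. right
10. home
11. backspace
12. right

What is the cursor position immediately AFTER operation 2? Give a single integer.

Answer: 9

Derivation:
After op 1 (select(5,6) replace("BGQ")): buf='XSPEGBGQA' cursor=8
After op 2 (end): buf='XSPEGBGQA' cursor=9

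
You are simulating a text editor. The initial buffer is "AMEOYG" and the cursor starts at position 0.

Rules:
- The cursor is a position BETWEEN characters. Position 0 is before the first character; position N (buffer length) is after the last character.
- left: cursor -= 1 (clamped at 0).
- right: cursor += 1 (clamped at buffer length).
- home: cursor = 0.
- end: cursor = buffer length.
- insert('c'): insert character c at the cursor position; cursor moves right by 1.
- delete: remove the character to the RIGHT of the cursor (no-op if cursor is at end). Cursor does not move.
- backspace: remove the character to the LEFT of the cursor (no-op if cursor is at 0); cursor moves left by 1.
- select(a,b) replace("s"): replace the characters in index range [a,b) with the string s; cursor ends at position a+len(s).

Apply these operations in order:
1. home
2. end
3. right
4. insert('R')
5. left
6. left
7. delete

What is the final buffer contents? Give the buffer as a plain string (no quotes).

Answer: AMEOYR

Derivation:
After op 1 (home): buf='AMEOYG' cursor=0
After op 2 (end): buf='AMEOYG' cursor=6
After op 3 (right): buf='AMEOYG' cursor=6
After op 4 (insert('R')): buf='AMEOYGR' cursor=7
After op 5 (left): buf='AMEOYGR' cursor=6
After op 6 (left): buf='AMEOYGR' cursor=5
After op 7 (delete): buf='AMEOYR' cursor=5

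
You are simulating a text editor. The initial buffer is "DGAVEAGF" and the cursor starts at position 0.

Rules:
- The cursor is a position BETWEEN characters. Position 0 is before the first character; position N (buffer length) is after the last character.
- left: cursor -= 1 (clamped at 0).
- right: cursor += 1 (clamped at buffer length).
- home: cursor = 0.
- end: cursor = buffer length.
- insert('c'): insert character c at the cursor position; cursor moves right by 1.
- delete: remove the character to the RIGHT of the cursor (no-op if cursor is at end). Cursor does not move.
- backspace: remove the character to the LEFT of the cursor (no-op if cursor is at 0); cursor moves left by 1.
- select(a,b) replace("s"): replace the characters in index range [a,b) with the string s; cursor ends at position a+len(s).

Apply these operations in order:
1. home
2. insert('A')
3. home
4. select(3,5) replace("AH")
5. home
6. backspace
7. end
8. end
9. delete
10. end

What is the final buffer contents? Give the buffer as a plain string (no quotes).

After op 1 (home): buf='DGAVEAGF' cursor=0
After op 2 (insert('A')): buf='ADGAVEAGF' cursor=1
After op 3 (home): buf='ADGAVEAGF' cursor=0
After op 4 (select(3,5) replace("AH")): buf='ADGAHEAGF' cursor=5
After op 5 (home): buf='ADGAHEAGF' cursor=0
After op 6 (backspace): buf='ADGAHEAGF' cursor=0
After op 7 (end): buf='ADGAHEAGF' cursor=9
After op 8 (end): buf='ADGAHEAGF' cursor=9
After op 9 (delete): buf='ADGAHEAGF' cursor=9
After op 10 (end): buf='ADGAHEAGF' cursor=9

Answer: ADGAHEAGF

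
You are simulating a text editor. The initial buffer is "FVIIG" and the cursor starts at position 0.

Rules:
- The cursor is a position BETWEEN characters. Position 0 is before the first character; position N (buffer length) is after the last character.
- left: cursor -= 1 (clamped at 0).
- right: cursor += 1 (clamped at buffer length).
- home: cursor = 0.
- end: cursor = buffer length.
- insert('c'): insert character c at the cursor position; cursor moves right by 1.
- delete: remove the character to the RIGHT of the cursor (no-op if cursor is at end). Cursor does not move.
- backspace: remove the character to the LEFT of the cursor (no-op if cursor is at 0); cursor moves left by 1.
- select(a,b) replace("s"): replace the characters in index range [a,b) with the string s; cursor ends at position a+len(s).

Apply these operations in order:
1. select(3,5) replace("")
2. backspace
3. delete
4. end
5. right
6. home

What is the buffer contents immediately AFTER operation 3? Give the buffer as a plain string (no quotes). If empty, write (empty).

Answer: FV

Derivation:
After op 1 (select(3,5) replace("")): buf='FVI' cursor=3
After op 2 (backspace): buf='FV' cursor=2
After op 3 (delete): buf='FV' cursor=2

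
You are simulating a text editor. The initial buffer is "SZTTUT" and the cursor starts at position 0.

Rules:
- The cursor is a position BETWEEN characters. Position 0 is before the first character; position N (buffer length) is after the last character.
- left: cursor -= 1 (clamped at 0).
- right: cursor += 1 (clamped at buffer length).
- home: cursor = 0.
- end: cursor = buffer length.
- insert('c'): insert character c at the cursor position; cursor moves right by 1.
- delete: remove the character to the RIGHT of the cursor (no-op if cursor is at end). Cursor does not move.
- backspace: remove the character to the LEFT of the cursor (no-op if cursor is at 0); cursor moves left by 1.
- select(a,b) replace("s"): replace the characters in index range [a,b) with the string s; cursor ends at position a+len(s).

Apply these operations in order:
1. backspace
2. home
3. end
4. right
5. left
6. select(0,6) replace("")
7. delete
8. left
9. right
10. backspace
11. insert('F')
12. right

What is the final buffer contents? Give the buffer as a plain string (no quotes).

Answer: F

Derivation:
After op 1 (backspace): buf='SZTTUT' cursor=0
After op 2 (home): buf='SZTTUT' cursor=0
After op 3 (end): buf='SZTTUT' cursor=6
After op 4 (right): buf='SZTTUT' cursor=6
After op 5 (left): buf='SZTTUT' cursor=5
After op 6 (select(0,6) replace("")): buf='(empty)' cursor=0
After op 7 (delete): buf='(empty)' cursor=0
After op 8 (left): buf='(empty)' cursor=0
After op 9 (right): buf='(empty)' cursor=0
After op 10 (backspace): buf='(empty)' cursor=0
After op 11 (insert('F')): buf='F' cursor=1
After op 12 (right): buf='F' cursor=1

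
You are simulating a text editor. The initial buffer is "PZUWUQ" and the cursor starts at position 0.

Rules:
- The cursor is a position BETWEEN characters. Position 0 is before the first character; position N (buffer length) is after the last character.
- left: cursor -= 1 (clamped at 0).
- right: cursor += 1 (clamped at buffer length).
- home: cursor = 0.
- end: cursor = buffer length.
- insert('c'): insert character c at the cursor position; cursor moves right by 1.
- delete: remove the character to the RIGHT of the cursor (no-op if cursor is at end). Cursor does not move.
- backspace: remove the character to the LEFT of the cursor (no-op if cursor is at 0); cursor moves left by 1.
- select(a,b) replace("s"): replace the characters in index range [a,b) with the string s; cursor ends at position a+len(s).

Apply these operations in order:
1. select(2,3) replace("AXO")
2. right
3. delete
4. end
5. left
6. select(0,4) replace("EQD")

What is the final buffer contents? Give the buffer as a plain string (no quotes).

After op 1 (select(2,3) replace("AXO")): buf='PZAXOWUQ' cursor=5
After op 2 (right): buf='PZAXOWUQ' cursor=6
After op 3 (delete): buf='PZAXOWQ' cursor=6
After op 4 (end): buf='PZAXOWQ' cursor=7
After op 5 (left): buf='PZAXOWQ' cursor=6
After op 6 (select(0,4) replace("EQD")): buf='EQDOWQ' cursor=3

Answer: EQDOWQ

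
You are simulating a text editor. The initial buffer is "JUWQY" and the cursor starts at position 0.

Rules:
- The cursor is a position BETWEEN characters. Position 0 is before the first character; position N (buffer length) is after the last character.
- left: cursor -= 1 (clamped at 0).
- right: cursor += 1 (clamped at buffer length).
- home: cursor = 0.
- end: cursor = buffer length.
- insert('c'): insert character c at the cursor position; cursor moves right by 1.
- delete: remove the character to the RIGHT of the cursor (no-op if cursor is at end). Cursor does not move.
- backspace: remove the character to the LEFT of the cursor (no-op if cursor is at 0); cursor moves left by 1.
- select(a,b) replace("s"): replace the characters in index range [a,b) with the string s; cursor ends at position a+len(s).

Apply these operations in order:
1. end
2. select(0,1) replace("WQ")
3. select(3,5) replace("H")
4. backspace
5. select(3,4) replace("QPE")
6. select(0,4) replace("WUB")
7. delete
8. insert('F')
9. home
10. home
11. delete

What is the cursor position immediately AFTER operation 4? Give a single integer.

After op 1 (end): buf='JUWQY' cursor=5
After op 2 (select(0,1) replace("WQ")): buf='WQUWQY' cursor=2
After op 3 (select(3,5) replace("H")): buf='WQUHY' cursor=4
After op 4 (backspace): buf='WQUY' cursor=3

Answer: 3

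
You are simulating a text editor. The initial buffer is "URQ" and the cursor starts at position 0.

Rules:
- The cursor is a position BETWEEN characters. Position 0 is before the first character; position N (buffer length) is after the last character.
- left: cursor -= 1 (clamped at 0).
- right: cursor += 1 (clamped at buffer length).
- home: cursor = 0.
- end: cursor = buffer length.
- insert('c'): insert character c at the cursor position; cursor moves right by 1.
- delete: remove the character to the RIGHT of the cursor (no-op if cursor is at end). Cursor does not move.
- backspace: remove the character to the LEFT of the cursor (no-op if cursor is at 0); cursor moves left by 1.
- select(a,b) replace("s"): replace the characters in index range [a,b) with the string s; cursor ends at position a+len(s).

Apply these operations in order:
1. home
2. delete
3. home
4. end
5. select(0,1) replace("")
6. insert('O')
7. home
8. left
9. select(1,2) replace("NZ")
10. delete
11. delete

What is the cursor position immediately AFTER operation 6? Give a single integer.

After op 1 (home): buf='URQ' cursor=0
After op 2 (delete): buf='RQ' cursor=0
After op 3 (home): buf='RQ' cursor=0
After op 4 (end): buf='RQ' cursor=2
After op 5 (select(0,1) replace("")): buf='Q' cursor=0
After op 6 (insert('O')): buf='OQ' cursor=1

Answer: 1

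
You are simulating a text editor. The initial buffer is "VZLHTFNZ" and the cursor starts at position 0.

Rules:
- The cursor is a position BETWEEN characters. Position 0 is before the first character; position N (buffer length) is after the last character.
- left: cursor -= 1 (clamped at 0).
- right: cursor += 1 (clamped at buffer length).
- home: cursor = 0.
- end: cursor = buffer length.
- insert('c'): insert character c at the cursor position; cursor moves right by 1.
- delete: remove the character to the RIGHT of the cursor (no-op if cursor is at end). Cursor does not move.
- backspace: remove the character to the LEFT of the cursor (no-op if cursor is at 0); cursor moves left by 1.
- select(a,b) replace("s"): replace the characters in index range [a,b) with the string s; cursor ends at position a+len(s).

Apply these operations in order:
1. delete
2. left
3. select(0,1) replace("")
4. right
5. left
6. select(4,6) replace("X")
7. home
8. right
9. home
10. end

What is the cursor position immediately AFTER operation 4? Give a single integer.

Answer: 1

Derivation:
After op 1 (delete): buf='ZLHTFNZ' cursor=0
After op 2 (left): buf='ZLHTFNZ' cursor=0
After op 3 (select(0,1) replace("")): buf='LHTFNZ' cursor=0
After op 4 (right): buf='LHTFNZ' cursor=1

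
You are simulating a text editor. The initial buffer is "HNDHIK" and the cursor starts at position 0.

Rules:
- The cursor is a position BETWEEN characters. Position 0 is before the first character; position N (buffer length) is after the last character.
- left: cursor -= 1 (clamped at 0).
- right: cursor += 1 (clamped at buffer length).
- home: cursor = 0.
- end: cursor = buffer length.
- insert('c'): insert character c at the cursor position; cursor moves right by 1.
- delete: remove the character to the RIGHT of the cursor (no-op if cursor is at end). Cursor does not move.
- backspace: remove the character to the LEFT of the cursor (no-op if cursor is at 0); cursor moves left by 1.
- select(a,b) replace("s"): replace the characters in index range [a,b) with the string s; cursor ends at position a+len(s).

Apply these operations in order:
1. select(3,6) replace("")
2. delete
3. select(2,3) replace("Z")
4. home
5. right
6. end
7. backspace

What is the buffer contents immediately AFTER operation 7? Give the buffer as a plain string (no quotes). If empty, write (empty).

After op 1 (select(3,6) replace("")): buf='HND' cursor=3
After op 2 (delete): buf='HND' cursor=3
After op 3 (select(2,3) replace("Z")): buf='HNZ' cursor=3
After op 4 (home): buf='HNZ' cursor=0
After op 5 (right): buf='HNZ' cursor=1
After op 6 (end): buf='HNZ' cursor=3
After op 7 (backspace): buf='HN' cursor=2

Answer: HN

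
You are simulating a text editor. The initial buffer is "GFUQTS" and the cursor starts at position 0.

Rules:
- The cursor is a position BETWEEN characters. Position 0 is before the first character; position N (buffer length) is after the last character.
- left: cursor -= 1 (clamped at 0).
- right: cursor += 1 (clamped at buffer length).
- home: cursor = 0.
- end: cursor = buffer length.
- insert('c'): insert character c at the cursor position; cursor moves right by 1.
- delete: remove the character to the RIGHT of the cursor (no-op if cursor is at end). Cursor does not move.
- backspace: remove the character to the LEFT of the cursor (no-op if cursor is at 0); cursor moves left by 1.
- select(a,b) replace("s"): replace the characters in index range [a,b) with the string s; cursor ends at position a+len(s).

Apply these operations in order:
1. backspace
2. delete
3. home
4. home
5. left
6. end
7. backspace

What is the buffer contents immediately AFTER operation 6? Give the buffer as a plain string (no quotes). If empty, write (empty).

Answer: FUQTS

Derivation:
After op 1 (backspace): buf='GFUQTS' cursor=0
After op 2 (delete): buf='FUQTS' cursor=0
After op 3 (home): buf='FUQTS' cursor=0
After op 4 (home): buf='FUQTS' cursor=0
After op 5 (left): buf='FUQTS' cursor=0
After op 6 (end): buf='FUQTS' cursor=5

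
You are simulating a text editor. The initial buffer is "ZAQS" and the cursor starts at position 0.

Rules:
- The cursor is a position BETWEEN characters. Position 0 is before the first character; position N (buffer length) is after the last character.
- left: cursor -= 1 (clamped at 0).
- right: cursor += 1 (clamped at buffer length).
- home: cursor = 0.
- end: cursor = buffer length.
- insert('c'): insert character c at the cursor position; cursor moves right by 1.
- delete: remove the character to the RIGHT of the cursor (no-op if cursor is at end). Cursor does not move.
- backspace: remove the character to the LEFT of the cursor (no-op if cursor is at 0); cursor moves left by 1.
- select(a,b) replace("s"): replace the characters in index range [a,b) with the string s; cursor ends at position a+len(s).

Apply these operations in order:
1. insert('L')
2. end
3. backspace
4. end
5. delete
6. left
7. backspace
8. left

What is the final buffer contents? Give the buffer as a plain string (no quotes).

After op 1 (insert('L')): buf='LZAQS' cursor=1
After op 2 (end): buf='LZAQS' cursor=5
After op 3 (backspace): buf='LZAQ' cursor=4
After op 4 (end): buf='LZAQ' cursor=4
After op 5 (delete): buf='LZAQ' cursor=4
After op 6 (left): buf='LZAQ' cursor=3
After op 7 (backspace): buf='LZQ' cursor=2
After op 8 (left): buf='LZQ' cursor=1

Answer: LZQ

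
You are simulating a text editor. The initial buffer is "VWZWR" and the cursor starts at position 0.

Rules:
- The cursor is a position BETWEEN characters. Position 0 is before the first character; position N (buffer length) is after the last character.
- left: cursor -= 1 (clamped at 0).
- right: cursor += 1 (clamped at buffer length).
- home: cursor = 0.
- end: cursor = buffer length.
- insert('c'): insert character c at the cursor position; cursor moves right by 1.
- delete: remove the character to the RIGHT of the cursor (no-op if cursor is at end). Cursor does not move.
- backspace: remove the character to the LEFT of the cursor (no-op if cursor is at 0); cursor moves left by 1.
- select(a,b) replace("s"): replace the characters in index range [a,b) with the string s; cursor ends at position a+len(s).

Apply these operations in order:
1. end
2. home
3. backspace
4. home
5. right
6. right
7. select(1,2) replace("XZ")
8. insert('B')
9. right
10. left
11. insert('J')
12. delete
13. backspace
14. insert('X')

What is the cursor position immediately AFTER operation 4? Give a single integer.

After op 1 (end): buf='VWZWR' cursor=5
After op 2 (home): buf='VWZWR' cursor=0
After op 3 (backspace): buf='VWZWR' cursor=0
After op 4 (home): buf='VWZWR' cursor=0

Answer: 0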